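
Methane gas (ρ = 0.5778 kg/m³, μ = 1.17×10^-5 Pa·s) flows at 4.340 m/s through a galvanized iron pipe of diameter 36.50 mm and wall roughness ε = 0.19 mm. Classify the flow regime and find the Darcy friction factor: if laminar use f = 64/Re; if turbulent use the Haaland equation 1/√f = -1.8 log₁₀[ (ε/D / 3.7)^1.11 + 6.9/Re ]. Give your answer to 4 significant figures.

Re = ρVD/μ = 0.5778·4.34·0.0365/1.17e-05 = 7823.
Re > 4000 → turbulent. ε/D = 0.00019/0.0365 = 0.00521; Haaland: 1/√f = -1.8 log₁₀[0.000683 + 0.000882] = 5.05, so f = 0.03922.

f ≈ 0.03922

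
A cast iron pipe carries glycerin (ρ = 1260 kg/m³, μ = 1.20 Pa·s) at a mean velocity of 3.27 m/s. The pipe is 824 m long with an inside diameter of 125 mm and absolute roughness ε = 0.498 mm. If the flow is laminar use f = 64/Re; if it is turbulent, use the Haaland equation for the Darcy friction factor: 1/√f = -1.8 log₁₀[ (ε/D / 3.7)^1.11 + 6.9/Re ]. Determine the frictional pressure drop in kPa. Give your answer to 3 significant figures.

ΔP ≈ 6620 kPa

Reynolds number Re = ρVD/μ = 1260 · 3.27 · 0.125 / 1.2 = 429.2.
Re < 2300 → laminar flow, so f = 64/Re = 64/429.2 = 0.1491 (the turbulent correlation is not needed).
Darcy-Weisbach: ΔP = f(L/D)(ρV²/2) = 0.1491·(824/0.125)·(1260·3.27²/2) = 0.1491·6592·6737 = 6.622e+06 Pa.
ΔP = 6.622e+06 Pa = 6620 kPa.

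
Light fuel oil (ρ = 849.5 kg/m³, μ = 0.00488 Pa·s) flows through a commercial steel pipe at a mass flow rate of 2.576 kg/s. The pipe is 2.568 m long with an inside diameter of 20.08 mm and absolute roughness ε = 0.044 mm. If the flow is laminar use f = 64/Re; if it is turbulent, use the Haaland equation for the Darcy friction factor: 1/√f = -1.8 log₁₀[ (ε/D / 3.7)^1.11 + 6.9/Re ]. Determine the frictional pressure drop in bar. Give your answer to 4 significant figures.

ΔP ≈ 1.386 bar

A = πD²/4 = π(0.02008)²/4 = 0.0003167 m²; mean velocity V = ṁ/(ρA) = 2.576/(849.5 · 0.0003167) = 9.576 m/s.
Reynolds number Re = ρVD/μ = 849.5 · 9.576 · 0.02008 / 0.00488 = 3.347e+04.
Re > 4000 → turbulent. Relative roughness ε/D = 4.4e-05/0.02008 = 0.00219. Haaland: 1/√f = -1.8 log₁₀[(0.00219/3.7)^1.11 + 6.9/3.347e+04] = -1.8 log₁₀[0.000261 + 0.000206] = 5.994, so f = 0.02783.
Darcy-Weisbach: ΔP = f(L/D)(ρV²/2) = 0.02783·(2.568/0.02008)·(849.5·9.576²/2) = 0.02783·127.9·3.895e+04 = 1.386e+05 Pa.
ΔP = 1.386e+05 Pa = 1.386 bar.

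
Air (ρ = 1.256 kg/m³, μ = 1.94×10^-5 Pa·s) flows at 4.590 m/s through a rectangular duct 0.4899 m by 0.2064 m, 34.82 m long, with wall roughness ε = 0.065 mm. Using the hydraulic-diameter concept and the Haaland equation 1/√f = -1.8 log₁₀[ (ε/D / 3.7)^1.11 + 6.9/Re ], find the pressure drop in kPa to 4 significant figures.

ΔP ≈ 0.03065 kPa

Hydraulic diameter D_h = 4A/P = 4·(0.4899·0.2064)/(2·(0.4899+0.2064)) = 0.4045/1.393 = 0.2904 m.
Re = ρVD_h/μ = 1.256·4.59·0.2904/1.94e-05 = 8.631e+04.
ε/D_h = 6.5e-05/0.2904 = 0.000224; Haaland gives 1/√f = -1.8 log₁₀[2.08e-05+7.99e-05] = 7.194, so f = 0.01932.
ΔP = f(L/D_h)(ρV²/2) = 0.01932·34.82/0.2904·13.23 = 30.65 Pa.
ΔP = 0.03065 kPa.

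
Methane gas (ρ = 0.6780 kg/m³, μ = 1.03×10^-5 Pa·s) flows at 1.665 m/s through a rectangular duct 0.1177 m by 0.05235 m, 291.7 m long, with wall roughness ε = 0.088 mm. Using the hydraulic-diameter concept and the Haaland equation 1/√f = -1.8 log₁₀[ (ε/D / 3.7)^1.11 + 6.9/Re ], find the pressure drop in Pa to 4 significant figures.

Hydraulic diameter D_h = 4A/P = 4·(0.1177·0.05235)/(2·(0.1177+0.05235)) = 0.02465/0.3401 = 0.07247 m.
Re = ρVD_h/μ = 0.678·1.665·0.07247/1.03e-05 = 7942.
ε/D_h = 8.8e-05/0.07247 = 0.00121; Haaland gives 1/√f = -1.8 log₁₀[0.000136+0.000869] = 5.396, so f = 0.03434.
ΔP = f(L/D_h)(ρV²/2) = 0.03434·291.7/0.07247·0.9398 = 129.9 Pa.

ΔP ≈ 129.9 Pa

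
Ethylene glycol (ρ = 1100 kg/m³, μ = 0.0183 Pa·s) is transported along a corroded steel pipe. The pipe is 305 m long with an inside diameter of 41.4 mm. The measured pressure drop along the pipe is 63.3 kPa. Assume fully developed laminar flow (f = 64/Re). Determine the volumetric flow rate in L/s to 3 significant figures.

For laminar flow, f = 64/Re with Re = ρVD/μ, so Darcy-Weisbach reduces to ΔP = 32μLV/D². Solving for V: V = ΔP·D²/(32μL) = 6.33e+04·(0.0414)²/(32·0.0183·305) = 0.6074 m/s.
Check: Re = ρVD/μ = 1100·0.6074·0.0414/0.0183 = 1512 < 2300, so the laminar assumption holds.
Q = V·A = 0.6074·(π/4·0.0414²) = 0.0008177 m³/s = 0.818 L/s.

Q ≈ 0.818 L/s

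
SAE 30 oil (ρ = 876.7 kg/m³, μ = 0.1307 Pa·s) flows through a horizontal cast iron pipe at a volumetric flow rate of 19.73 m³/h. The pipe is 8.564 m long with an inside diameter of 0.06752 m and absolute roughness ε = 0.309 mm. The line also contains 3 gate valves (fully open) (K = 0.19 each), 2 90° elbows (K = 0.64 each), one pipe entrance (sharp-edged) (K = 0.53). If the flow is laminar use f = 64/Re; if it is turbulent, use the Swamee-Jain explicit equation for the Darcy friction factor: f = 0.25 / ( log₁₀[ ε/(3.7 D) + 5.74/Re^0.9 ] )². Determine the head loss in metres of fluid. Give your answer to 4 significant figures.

h_f ≈ 1.682 m

Q = 19.73 m³/h = 19.73/3600 = 0.005481 m³/s.
Cross-sectional area A = πD²/4 = π(0.06752)²/4 = 0.003581 m²; mean velocity V = Q/A = 0.005481/0.003581 = 1.531 m/s.
Reynolds number Re = ρVD/μ = 876.7 · 1.531 · 0.06752 / 0.131 = 693.2.
Re < 2300 → laminar flow, so f = 64/Re = 64/693.2 = 0.09232 (the turbulent correlation is not needed).
Total minor-loss coefficient ΣK = 3·0.19 + 2·0.64 + 1·0.53 = 2.38.
ΔP = [f·L/D + ΣK]·(ρV²/2) = [0.09232·8.564/0.06752 + 2.38]·(876.7·1.531²/2) = [11.71 + 2.38]·1027 = 1.447e+04 Pa.
Head loss h_f = ΔP/(ρg) = 1.447e+04/(876.7·9.81) = 1.682 m.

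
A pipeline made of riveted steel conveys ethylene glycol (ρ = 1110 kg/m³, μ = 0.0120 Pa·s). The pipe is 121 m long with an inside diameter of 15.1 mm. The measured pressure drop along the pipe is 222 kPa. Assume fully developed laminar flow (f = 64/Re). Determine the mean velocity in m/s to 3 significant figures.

V ≈ 1.09 m/s

For laminar flow, f = 64/Re with Re = ρVD/μ, so Darcy-Weisbach reduces to ΔP = 32μLV/D². Solving for V: V = ΔP·D²/(32μL) = 2.22e+05·(0.0151)²/(32·0.012·121) = 1.089 m/s.
Check: Re = ρVD/μ = 1110·1.089·0.0151/0.012 = 1522 < 2300, so the laminar assumption holds.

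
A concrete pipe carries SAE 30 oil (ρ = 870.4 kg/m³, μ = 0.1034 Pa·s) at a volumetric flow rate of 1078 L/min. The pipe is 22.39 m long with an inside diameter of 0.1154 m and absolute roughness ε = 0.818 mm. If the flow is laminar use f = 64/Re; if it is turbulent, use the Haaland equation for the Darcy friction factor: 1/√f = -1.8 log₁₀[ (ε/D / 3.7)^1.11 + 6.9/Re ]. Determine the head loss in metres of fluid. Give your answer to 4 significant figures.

Q = 1078 L/min = 1078/60000 = 0.01797 m³/s.
Cross-sectional area A = πD²/4 = π(0.1154)²/4 = 0.01046 m²; mean velocity V = Q/A = 0.01797/0.01046 = 1.718 m/s.
Reynolds number Re = ρVD/μ = 870.4 · 1.718 · 0.1154 / 0.103 = 1669.
Re < 2300 → laminar flow, so f = 64/Re = 64/1669 = 0.03835 (the turbulent correlation is not needed).
Darcy-Weisbach: ΔP = f(L/D)(ρV²/2) = 0.03835·(22.39/0.1154)·(870.4·1.718²/2) = 0.03835·194·1284 = 9556 Pa.
Head loss h_f = ΔP/(ρg) = 9556/(870.4·9.81) = 1.119 m.

h_f ≈ 1.119 m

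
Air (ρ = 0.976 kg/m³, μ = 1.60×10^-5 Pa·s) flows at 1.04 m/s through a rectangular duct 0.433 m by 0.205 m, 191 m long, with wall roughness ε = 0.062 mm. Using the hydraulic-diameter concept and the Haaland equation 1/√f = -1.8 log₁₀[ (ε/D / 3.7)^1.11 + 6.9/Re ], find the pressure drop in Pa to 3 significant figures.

Hydraulic diameter D_h = 4A/P = 4·(0.433·0.205)/(2·(0.433+0.205)) = 0.3551/1.276 = 0.2783 m.
Re = ρVD_h/μ = 0.976·1.04·0.2783/1.6e-05 = 1.765e+04.
ε/D_h = 6.2e-05/0.2783 = 0.000223; Haaland gives 1/√f = -1.8 log₁₀[2.07e-05+0.000391] = 6.094, so f = 0.02693.
ΔP = f(L/D_h)(ρV²/2) = 0.02693·191/0.2783·0.5278 = 9.756 Pa.

ΔP ≈ 9.76 Pa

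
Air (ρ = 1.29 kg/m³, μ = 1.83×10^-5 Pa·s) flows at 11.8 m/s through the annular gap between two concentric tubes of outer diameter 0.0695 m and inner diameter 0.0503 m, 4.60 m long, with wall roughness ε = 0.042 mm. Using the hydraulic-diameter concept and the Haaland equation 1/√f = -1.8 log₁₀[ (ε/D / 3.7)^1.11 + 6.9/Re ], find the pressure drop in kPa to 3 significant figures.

ΔP ≈ 0.665 kPa

Hydraulic diameter D_h = 4A/P = D_o - D_i = 0.0695 - 0.0503 = 0.0192 m.
Re = ρVD_h/μ = 1.29·11.8·0.0192/1.83e-05 = 1.597e+04.
ε/D_h = 4.2e-05/0.0192 = 0.00219; Haaland gives 1/√f = -1.8 log₁₀[0.000261+0.000432] = 5.687, so f = 0.03092.
ΔP = f(L/D_h)(ρV²/2) = 0.03092·4.6/0.0192·89.81 = 665.4 Pa.
ΔP = 0.665 kPa.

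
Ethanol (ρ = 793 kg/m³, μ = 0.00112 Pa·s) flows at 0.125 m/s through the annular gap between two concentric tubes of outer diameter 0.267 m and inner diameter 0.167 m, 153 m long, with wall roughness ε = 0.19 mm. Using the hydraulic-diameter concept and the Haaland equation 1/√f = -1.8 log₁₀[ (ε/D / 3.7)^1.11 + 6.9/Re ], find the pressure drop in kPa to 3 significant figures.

ΔP ≈ 0.325 kPa

Hydraulic diameter D_h = 4A/P = D_o - D_i = 0.267 - 0.167 = 0.1 m.
Re = ρVD_h/μ = 793·0.125·0.1/0.00112 = 8850.
ε/D_h = 0.00019/0.1 = 0.0019; Haaland gives 1/√f = -1.8 log₁₀[0.000223+0.00078] = 5.398, so f = 0.03432.
ΔP = f(L/D_h)(ρV²/2) = 0.03432·153/0.1·6.195 = 325.3 Pa.
ΔP = 0.325 kPa.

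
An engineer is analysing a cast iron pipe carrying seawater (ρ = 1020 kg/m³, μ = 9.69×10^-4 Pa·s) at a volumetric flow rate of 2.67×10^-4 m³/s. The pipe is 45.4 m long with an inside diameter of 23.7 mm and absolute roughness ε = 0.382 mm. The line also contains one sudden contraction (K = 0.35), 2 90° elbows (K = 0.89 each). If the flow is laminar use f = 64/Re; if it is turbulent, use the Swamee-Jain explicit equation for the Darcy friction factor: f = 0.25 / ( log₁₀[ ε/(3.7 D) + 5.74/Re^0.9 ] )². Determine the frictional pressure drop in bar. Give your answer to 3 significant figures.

ΔP ≈ 0.177 bar

Cross-sectional area A = πD²/4 = π(0.0237)²/4 = 0.0004412 m²; mean velocity V = Q/A = 0.000267/0.0004412 = 0.6052 m/s.
Reynolds number Re = ρVD/μ = 1020 · 0.6052 · 0.0237 / 0.000969 = 1.51e+04.
Re > 4000 → turbulent. Relative roughness ε/D = 0.000382/0.0237 = 0.0161. Swamee-Jain: f = 0.25/(log₁₀[0.0161/3.7 + 5.74/1.51e+04^0.9])² = 0.25/(log₁₀[0.00436 + 0.000995])² = 0.25/(-2.272)² = 0.04845.
Total minor-loss coefficient ΣK = 1·0.35 + 2·0.89 = 2.13.
ΔP = [f·L/D + ΣK]·(ρV²/2) = [0.04845·45.4/0.0237 + 2.13]·(1020·0.6052²/2) = [92.81 + 2.13]·186.8 = 1.774e+04 Pa.
ΔP = 1.774e+04 Pa = 0.177 bar.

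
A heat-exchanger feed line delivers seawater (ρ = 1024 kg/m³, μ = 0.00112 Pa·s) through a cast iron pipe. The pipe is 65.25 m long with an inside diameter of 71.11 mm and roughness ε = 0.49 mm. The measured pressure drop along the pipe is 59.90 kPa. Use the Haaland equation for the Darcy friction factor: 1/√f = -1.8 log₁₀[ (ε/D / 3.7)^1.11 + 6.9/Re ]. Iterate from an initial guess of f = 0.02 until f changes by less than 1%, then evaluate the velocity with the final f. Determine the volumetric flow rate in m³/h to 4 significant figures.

Rearranging Darcy-Weisbach: V = √(2·ΔP·D/(f·L·ρ)). With ε/D = 0.00049/0.07111 = 0.00689, iterate starting from f = 0.02:
  f = 0.02 → V = √(2·5.99e+04·0.07111/(0.02·65.25·1024)) = 2.525 m/s; Re = ρVD/μ = 1.642e+05; f → 0.03404
  f = 0.03404 → V = 1.935 m/s; Re = 1.258e+05; f → 0.03417
Converged (Δf/f < 1%). With the final f = 0.03417: V = √(2·5.99e+04·0.07111/(0.03417·65.25·1024)) = 1.932 m/s.
Q = V·A = 1.932·(π/4·0.07111²) = 0.007672 m³/s = 27.62 m³/h.

Q ≈ 27.62 m³/h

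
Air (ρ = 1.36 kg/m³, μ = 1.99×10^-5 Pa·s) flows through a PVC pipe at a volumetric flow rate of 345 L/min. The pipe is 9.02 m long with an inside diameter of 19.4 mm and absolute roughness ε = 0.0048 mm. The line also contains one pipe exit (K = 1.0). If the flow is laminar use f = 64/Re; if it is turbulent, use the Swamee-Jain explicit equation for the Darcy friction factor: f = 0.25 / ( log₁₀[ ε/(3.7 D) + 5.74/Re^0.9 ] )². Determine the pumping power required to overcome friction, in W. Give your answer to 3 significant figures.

Q = 345 L/min = 345/60000 = 0.00575 m³/s.
Cross-sectional area A = πD²/4 = π(0.0194)²/4 = 0.0002956 m²; mean velocity V = Q/A = 0.00575/0.0002956 = 19.45 m/s.
Reynolds number Re = ρVD/μ = 1.36 · 19.45 · 0.0194 / 1.99e-05 = 2.579e+04.
Re > 4000 → turbulent. Relative roughness ε/D = 4.8e-06/0.0194 = 0.000247. Swamee-Jain: f = 0.25/(log₁₀[0.000247/3.7 + 5.74/2.579e+04^0.9])² = 0.25/(log₁₀[6.69e-05 + 0.000615])² = 0.25/(-3.167)² = 0.02493.
Total minor-loss coefficient ΣK = 1·1 = 1.
ΔP = [f·L/D + ΣK]·(ρV²/2) = [0.02493·9.02/0.0194 + 1]·(1.36·19.45²/2) = [11.59 + 1]·257.3 = 3240 Pa.
Pumping power P = QΔP = 0.00575·3240 = 18.63 W = 18.6 W.

P ≈ 18.6 W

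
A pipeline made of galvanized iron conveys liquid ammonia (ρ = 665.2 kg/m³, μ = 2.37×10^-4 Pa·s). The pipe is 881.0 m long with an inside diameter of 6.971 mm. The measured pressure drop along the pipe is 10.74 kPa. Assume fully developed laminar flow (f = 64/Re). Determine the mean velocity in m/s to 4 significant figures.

For laminar flow, f = 64/Re with Re = ρVD/μ, so Darcy-Weisbach reduces to ΔP = 32μLV/D². Solving for V: V = ΔP·D²/(32μL) = 1.074e+04·(0.006971)²/(32·0.000237·881) = 0.07811 m/s.
Check: Re = ρVD/μ = 665.2·0.07811·0.006971/0.000237 = 1528 < 2300, so the laminar assumption holds.

V ≈ 0.07811 m/s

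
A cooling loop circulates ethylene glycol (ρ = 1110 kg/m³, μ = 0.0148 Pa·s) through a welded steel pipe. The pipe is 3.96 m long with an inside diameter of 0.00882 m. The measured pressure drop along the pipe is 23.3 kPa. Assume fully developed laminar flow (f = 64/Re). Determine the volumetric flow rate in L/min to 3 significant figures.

Q ≈ 3.54 L/min

For laminar flow, f = 64/Re with Re = ρVD/μ, so Darcy-Weisbach reduces to ΔP = 32μLV/D². Solving for V: V = ΔP·D²/(32μL) = 2.33e+04·(0.00882)²/(32·0.0148·3.96) = 0.9665 m/s.
Check: Re = ρVD/μ = 1110·0.9665·0.00882/0.0148 = 639.3 < 2300, so the laminar assumption holds.
Q = V·A = 0.9665·(π/4·0.00882²) = 5.905e-05 m³/s = 3.54 L/min.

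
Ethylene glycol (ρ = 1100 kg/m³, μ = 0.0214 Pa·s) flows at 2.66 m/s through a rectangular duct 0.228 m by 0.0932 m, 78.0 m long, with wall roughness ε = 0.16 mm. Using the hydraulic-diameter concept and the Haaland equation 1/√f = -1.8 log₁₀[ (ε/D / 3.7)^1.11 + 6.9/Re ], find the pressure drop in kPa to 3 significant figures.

ΔP ≈ 65.5 kPa

Hydraulic diameter D_h = 4A/P = 4·(0.228·0.0932)/(2·(0.228+0.0932)) = 0.085/0.6424 = 0.1323 m.
Re = ρVD_h/μ = 1100·2.66·0.1323/0.0214 = 1.809e+04.
ε/D_h = 0.00016/0.1323 = 0.00121; Haaland gives 1/√f = -1.8 log₁₀[0.000135+0.000381] = 5.916, so f = 0.02857.
ΔP = f(L/D_h)(ρV²/2) = 0.02857·78/0.1323·3892 = 6.554e+04 Pa.
ΔP = 65.5 kPa.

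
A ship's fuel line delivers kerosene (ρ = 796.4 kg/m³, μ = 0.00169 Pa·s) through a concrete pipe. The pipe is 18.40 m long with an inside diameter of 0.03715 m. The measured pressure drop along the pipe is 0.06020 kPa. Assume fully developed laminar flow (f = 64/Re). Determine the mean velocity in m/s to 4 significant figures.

V ≈ 0.08349 m/s

For laminar flow, f = 64/Re with Re = ρVD/μ, so Darcy-Weisbach reduces to ΔP = 32μLV/D². Solving for V: V = ΔP·D²/(32μL) = 60.2·(0.03715)²/(32·0.00169·18.4) = 0.08349 m/s.
Check: Re = ρVD/μ = 796.4·0.08349·0.03715/0.00169 = 1462 < 2300, so the laminar assumption holds.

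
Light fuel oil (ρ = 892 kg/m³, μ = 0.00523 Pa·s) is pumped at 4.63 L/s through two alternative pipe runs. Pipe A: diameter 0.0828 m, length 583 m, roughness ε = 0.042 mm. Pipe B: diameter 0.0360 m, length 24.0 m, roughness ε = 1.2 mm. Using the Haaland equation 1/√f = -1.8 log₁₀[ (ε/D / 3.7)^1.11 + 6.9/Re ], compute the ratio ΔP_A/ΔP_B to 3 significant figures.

ΔP_A/ΔP_B ≈ 0.186

Pipe A: V = Q/A = 0.00463/0.005385 = 0.8599 m/s; Re = 1.214e+04; ε/D = 0.000507; Haaland → f = 0.02999; ΔP_A = f(L/D)(ρV²/2) = 6.964e+04 Pa.
Pipe B: V = Q/A = 0.00463/0.001018 = 4.549 m/s; Re = 2.793e+04; ε/D = 0.0333; Haaland → f = 0.06093; ΔP_B = f(L/D)(ρV²/2) = 3.748e+05 Pa.
ΔP_A/ΔP_B = 6.964e+04/3.748e+05 = 0.186.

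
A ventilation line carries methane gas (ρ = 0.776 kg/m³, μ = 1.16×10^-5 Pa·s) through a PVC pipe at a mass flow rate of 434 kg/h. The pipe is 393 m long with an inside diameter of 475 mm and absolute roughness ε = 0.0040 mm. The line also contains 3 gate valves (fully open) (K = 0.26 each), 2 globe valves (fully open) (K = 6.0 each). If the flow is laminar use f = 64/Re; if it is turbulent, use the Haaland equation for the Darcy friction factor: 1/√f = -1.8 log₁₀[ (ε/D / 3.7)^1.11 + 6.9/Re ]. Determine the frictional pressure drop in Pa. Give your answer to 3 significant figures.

ΔP ≈ 9.67 Pa

ṁ = 434 kg/h = 434/3600 = 0.1206 kg/s.
A = πD²/4 = π(0.475)²/4 = 0.1772 m²; mean velocity V = ṁ/(ρA) = 0.1206/(0.776 · 0.1772) = 0.8767 m/s.
Reynolds number Re = ρVD/μ = 0.776 · 0.8767 · 0.475 / 1.16e-05 = 2.786e+04.
Re > 4000 → turbulent. Relative roughness ε/D = 4e-06/0.475 = 8.42e-06. Haaland: 1/√f = -1.8 log₁₀[(8.42e-06/3.7)^1.11 + 6.9/2.786e+04] = -1.8 log₁₀[5.45e-07 + 0.000248] = 6.489, so f = 0.02375.
Total minor-loss coefficient ΣK = 3·0.26 + 2·6 = 12.8.
ΔP = [f·L/D + ΣK]·(ρV²/2) = [0.02375·393/0.475 + 12.8]·(0.776·0.8767²/2) = [19.65 + 12.8]·0.2982 = 9.67 Pa.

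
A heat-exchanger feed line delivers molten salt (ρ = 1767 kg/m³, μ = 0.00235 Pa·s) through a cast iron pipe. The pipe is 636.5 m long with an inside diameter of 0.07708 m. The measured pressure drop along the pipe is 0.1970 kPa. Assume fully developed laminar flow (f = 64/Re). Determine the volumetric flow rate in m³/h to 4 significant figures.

Q ≈ 0.4108 m³/h

For laminar flow, f = 64/Re with Re = ρVD/μ, so Darcy-Weisbach reduces to ΔP = 32μLV/D². Solving for V: V = ΔP·D²/(32μL) = 197·(0.07708)²/(32·0.00235·636.5) = 0.02445 m/s.
Check: Re = ρVD/μ = 1767·0.02445·0.07708/0.00235 = 1417 < 2300, so the laminar assumption holds.
Q = V·A = 0.02445·(π/4·0.07708²) = 0.0001141 m³/s = 0.4108 m³/h.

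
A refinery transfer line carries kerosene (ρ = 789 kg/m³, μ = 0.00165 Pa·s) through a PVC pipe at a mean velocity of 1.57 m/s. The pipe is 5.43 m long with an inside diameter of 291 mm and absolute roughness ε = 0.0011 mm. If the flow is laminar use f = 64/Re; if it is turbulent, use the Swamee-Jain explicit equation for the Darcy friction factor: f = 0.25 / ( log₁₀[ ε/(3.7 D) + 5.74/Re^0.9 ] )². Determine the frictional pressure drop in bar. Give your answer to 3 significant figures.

ΔP ≈ 0.00278 bar

Reynolds number Re = ρVD/μ = 789 · 1.57 · 0.291 / 0.00165 = 2.185e+05.
Re > 4000 → turbulent. Relative roughness ε/D = 1.1e-06/0.291 = 3.78e-06. Swamee-Jain: f = 0.25/(log₁₀[3.78e-06/3.7 + 5.74/2.185e+05^0.9])² = 0.25/(log₁₀[1.02e-06 + 8.98e-05])² = 0.25/(-4.042)² = 0.0153.
Darcy-Weisbach: ΔP = f(L/D)(ρV²/2) = 0.0153·(5.43/0.291)·(789·1.57²/2) = 0.0153·18.66·972.4 = 277.7 Pa.
ΔP = 277.7 Pa = 0.00278 bar.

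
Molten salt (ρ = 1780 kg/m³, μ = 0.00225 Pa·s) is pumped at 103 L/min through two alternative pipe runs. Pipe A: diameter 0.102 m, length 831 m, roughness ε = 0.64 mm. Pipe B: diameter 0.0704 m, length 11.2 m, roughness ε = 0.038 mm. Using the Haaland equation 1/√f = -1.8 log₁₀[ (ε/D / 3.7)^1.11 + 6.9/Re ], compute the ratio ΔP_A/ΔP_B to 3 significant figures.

ΔP_A/ΔP_B ≈ 16.6

Pipe A: V = Q/A = 0.001717/0.008171 = 0.2101 m/s; Re = 1.695e+04; ε/D = 0.00627; Haaland → f = 0.0366; ΔP_A = f(L/D)(ρV²/2) = 1.171e+04 Pa.
Pipe B: V = Q/A = 0.001717/0.003893 = 0.441 m/s; Re = 2.456e+04; ε/D = 0.00054; Haaland → f = 0.02558; ΔP_B = f(L/D)(ρV²/2) = 704.5 Pa.
ΔP_A/ΔP_B = 1.171e+04/704.5 = 16.6.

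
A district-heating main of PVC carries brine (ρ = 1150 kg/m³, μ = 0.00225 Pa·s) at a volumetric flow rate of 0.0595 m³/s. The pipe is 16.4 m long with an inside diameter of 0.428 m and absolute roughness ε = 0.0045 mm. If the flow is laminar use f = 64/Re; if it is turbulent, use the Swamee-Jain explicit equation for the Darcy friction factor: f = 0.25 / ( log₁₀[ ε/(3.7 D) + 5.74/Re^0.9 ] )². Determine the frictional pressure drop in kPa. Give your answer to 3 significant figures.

Cross-sectional area A = πD²/4 = π(0.428)²/4 = 0.1439 m²; mean velocity V = Q/A = 0.0595/0.1439 = 0.4136 m/s.
Reynolds number Re = ρVD/μ = 1150 · 0.4136 · 0.428 / 0.00225 = 9.047e+04.
Re > 4000 → turbulent. Relative roughness ε/D = 4.5e-06/0.428 = 1.05e-05. Swamee-Jain: f = 0.25/(log₁₀[1.05e-05/3.7 + 5.74/9.047e+04^0.9])² = 0.25/(log₁₀[2.84e-06 + 0.000199])² = 0.25/(-3.696)² = 0.0183.
Darcy-Weisbach: ΔP = f(L/D)(ρV²/2) = 0.0183·(16.4/0.428)·(1150·0.4136²/2) = 0.0183·38.32·98.34 = 68.97 Pa.
ΔP = 68.97 Pa = 0.0690 kPa.

ΔP ≈ 0.0690 kPa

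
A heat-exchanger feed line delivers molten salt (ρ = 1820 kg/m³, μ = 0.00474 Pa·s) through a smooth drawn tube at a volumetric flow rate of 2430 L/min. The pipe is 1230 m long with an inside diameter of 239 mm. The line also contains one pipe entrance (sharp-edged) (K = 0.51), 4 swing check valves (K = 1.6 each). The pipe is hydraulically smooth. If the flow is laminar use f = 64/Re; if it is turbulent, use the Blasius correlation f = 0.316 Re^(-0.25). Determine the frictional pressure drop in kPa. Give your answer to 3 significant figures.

Q = 2430 L/min = 2430/60000 = 0.0405 m³/s.
Cross-sectional area A = πD²/4 = π(0.239)²/4 = 0.04486 m²; mean velocity V = Q/A = 0.0405/0.04486 = 0.9028 m/s.
Reynolds number Re = ρVD/μ = 1820 · 0.9028 · 0.239 / 0.00474 = 8.284e+04.
Re > 4000 → turbulent. Smooth-pipe (Blasius): f = 0.316 Re^(-0.25) = 0.316/(8.284e+04)^0.25 = 0.01863.
Total minor-loss coefficient ΣK = 1·0.51 + 4·1.6 = 6.91.
ΔP = [f·L/D + ΣK]·(ρV²/2) = [0.01863·1230/0.239 + 6.91]·(1820·0.9028²/2) = [95.86 + 6.91]·741.6 = 7.621e+04 Pa.
ΔP = 7.621e+04 Pa = 76.2 kPa.

ΔP ≈ 76.2 kPa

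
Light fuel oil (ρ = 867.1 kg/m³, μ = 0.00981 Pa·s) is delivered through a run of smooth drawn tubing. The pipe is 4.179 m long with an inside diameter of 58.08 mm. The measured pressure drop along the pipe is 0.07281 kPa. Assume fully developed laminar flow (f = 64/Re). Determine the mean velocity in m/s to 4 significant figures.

For laminar flow, f = 64/Re with Re = ρVD/μ, so Darcy-Weisbach reduces to ΔP = 32μLV/D². Solving for V: V = ΔP·D²/(32μL) = 72.81·(0.05808)²/(32·0.00981·4.179) = 0.1872 m/s.
Check: Re = ρVD/μ = 867.1·0.1872·0.05808/0.00981 = 961.1 < 2300, so the laminar assumption holds.

V ≈ 0.1872 m/s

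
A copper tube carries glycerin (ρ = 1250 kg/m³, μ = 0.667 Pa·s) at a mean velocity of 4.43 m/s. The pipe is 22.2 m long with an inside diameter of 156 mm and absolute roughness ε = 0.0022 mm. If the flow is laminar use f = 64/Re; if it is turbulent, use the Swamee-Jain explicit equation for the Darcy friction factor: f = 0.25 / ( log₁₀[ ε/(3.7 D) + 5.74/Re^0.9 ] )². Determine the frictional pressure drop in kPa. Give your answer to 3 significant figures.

ΔP ≈ 86.3 kPa

Reynolds number Re = ρVD/μ = 1250 · 4.43 · 0.156 / 0.667 = 1295.
Re < 2300 → laminar flow, so f = 64/Re = 64/1295 = 0.04942 (the turbulent correlation is not needed).
Darcy-Weisbach: ΔP = f(L/D)(ρV²/2) = 0.04942·(22.2/0.156)·(1250·4.43²/2) = 0.04942·142.3·1.227e+04 = 8.625e+04 Pa.
ΔP = 8.625e+04 Pa = 86.3 kPa.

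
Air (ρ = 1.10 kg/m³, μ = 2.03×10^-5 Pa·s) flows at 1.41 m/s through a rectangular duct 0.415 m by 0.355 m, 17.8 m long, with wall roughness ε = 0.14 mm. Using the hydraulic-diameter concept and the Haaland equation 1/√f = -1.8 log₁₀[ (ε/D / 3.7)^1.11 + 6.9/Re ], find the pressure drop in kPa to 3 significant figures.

ΔP ≈ 0.00123 kPa

Hydraulic diameter D_h = 4A/P = 4·(0.415·0.355)/(2·(0.415+0.355)) = 0.5893/1.54 = 0.3827 m.
Re = ρVD_h/μ = 1.1·1.41·0.3827/2.03e-05 = 2.924e+04.
ε/D_h = 0.00014/0.3827 = 0.000366; Haaland gives 1/√f = -1.8 log₁₀[3.59e-05+0.000236] = 6.418, so f = 0.02428.
ΔP = f(L/D_h)(ρV²/2) = 0.02428·17.8/0.3827·1.093 = 1.235 Pa.
ΔP = 0.00123 kPa.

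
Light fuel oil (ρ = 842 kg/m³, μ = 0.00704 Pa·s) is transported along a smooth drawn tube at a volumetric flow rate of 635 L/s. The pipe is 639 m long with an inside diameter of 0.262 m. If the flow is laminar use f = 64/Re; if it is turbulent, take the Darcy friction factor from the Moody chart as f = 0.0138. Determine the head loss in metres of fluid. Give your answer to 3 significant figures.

h_f ≈ 238 m

Q = 635 L/s = 635/1000 = 0.635 m³/s.
Cross-sectional area A = πD²/4 = π(0.262)²/4 = 0.05391 m²; mean velocity V = Q/A = 0.635/0.05391 = 11.78 m/s.
Reynolds number Re = ρVD/μ = 842 · 11.78 · 0.262 / 0.00704 = 3.691e+05.
Re > 4000 → turbulent; use the Moody-chart value f = 0.0138.
Darcy-Weisbach: ΔP = f(L/D)(ρV²/2) = 0.0138·(639/0.262)·(842·11.78²/2) = 0.0138·2439·5.84e+04 = 1.966e+06 Pa.
Head loss h_f = ΔP/(ρg) = 1.966e+06/(842·9.81) = 238 m.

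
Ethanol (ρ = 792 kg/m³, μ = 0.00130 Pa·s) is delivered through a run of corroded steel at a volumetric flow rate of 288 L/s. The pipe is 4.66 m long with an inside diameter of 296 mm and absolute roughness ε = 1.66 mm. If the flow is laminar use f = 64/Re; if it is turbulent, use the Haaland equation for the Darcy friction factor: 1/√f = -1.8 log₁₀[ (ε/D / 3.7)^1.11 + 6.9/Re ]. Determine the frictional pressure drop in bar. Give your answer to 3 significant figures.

Q = 288 L/s = 288/1000 = 0.288 m³/s.
Cross-sectional area A = πD²/4 = π(0.296)²/4 = 0.06881 m²; mean velocity V = Q/A = 0.288/0.06881 = 4.185 m/s.
Reynolds number Re = ρVD/μ = 792 · 4.185 · 0.296 / 0.0013 = 7.547e+05.
Re > 4000 → turbulent. Relative roughness ε/D = 0.00166/0.296 = 0.00561. Haaland: 1/√f = -1.8 log₁₀[(0.00561/3.7)^1.11 + 6.9/7.547e+05] = -1.8 log₁₀[0.000742 + 9.14e-06] = 5.624, so f = 0.03162.
Darcy-Weisbach: ΔP = f(L/D)(ρV²/2) = 0.03162·(4.66/0.296)·(792·4.185²/2) = 0.03162·15.74·6936 = 3453 Pa.
ΔP = 3453 Pa = 0.0345 bar.

ΔP ≈ 0.0345 bar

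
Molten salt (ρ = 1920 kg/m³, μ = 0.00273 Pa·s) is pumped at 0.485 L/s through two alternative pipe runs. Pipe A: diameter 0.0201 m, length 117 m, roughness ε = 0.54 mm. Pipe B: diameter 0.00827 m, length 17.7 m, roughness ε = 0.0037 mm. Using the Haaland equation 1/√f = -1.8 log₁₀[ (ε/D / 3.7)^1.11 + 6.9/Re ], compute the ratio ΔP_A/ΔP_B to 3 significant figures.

ΔP_A/ΔP_B ≈ 0.200

Pipe A: V = Q/A = 0.000485/0.0003173 = 1.528 m/s; Re = 2.161e+04; ε/D = 0.0269; Haaland → f = 0.05624; ΔP_A = f(L/D)(ρV²/2) = 7.342e+05 Pa.
Pipe B: V = Q/A = 0.000485/5.372e-05 = 9.029 m/s; Re = 5.252e+04; ε/D = 0.000447; Haaland → f = 0.0219; ΔP_B = f(L/D)(ρV²/2) = 3.669e+06 Pa.
ΔP_A/ΔP_B = 7.342e+05/3.669e+06 = 0.200.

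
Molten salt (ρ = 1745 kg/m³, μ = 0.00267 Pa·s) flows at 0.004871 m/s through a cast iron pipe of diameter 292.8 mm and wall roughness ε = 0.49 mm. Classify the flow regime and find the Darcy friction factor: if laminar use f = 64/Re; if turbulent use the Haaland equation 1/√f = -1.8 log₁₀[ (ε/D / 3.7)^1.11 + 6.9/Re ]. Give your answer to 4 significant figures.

Re = ρVD/μ = 1745·0.004871·0.2928/0.00267 = 932.1.
Re < 2300 → laminar, so f = 64/Re = 0.06866 (roughness is irrelevant in laminar flow).

f ≈ 0.06866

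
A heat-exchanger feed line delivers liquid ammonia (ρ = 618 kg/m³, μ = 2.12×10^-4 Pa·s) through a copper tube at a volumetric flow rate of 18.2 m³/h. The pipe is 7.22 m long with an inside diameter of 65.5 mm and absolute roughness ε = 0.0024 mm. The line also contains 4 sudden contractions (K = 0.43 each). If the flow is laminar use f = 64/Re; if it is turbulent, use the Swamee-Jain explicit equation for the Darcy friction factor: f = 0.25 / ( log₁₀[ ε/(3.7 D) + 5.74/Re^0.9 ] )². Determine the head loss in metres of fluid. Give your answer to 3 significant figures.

h_f ≈ 0.386 m

Q = 18.2 m³/h = 18.2/3600 = 0.005056 m³/s.
Cross-sectional area A = πD²/4 = π(0.0655)²/4 = 0.00337 m²; mean velocity V = Q/A = 0.005056/0.00337 = 1.5 m/s.
Reynolds number Re = ρVD/μ = 618 · 1.5 · 0.0655 / 0.000212 = 2.865e+05.
Re > 4000 → turbulent. Relative roughness ε/D = 2.4e-06/0.0655 = 3.66e-05. Swamee-Jain: f = 0.25/(log₁₀[3.66e-05/3.7 + 5.74/2.865e+05^0.9])² = 0.25/(log₁₀[9.9e-06 + 7.04e-05])² = 0.25/(-4.095)² = 0.01491.
Total minor-loss coefficient ΣK = 4·0.43 = 1.72.
ΔP = [f·L/D + ΣK]·(ρV²/2) = [0.01491·7.22/0.0655 + 1.72]·(618·1.5²/2) = [1.643 + 1.72]·695.6 = 2339 Pa.
Head loss h_f = ΔP/(ρg) = 2339/(618·9.81) = 0.386 m.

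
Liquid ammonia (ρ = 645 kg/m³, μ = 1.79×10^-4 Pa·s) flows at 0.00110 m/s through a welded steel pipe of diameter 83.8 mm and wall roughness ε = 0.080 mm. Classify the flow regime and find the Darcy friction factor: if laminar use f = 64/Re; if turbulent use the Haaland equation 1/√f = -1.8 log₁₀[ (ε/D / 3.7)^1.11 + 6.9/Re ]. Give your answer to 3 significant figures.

Re = ρVD/μ = 645·0.0011·0.0838/0.000179 = 332.2.
Re < 2300 → laminar, so f = 64/Re = 0.1927 (roughness is irrelevant in laminar flow).

f ≈ 0.193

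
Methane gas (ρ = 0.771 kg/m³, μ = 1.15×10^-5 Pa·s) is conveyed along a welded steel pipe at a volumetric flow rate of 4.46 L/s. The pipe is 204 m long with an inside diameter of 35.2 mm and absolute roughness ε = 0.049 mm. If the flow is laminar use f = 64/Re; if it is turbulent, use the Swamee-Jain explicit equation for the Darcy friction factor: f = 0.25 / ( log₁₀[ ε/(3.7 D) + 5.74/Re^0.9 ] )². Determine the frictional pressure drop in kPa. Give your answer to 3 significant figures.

ΔP ≈ 1.54 kPa

Q = 4.46 L/s = 4.46/1000 = 0.00446 m³/s.
Cross-sectional area A = πD²/4 = π(0.0352)²/4 = 0.0009731 m²; mean velocity V = Q/A = 0.00446/0.0009731 = 4.583 m/s.
Reynolds number Re = ρVD/μ = 0.771 · 4.583 · 0.0352 / 1.15e-05 = 1.082e+04.
Re > 4000 → turbulent. Relative roughness ε/D = 4.9e-05/0.0352 = 0.00139. Swamee-Jain: f = 0.25/(log₁₀[0.00139/3.7 + 5.74/1.082e+04^0.9])² = 0.25/(log₁₀[0.000376 + 0.00134])² = 0.25/(-2.765)² = 0.03271.
Darcy-Weisbach: ΔP = f(L/D)(ρV²/2) = 0.03271·(204/0.0352)·(0.771·4.583²/2) = 0.03271·5795·8.097 = 1535 Pa.
ΔP = 1535 Pa = 1.54 kPa.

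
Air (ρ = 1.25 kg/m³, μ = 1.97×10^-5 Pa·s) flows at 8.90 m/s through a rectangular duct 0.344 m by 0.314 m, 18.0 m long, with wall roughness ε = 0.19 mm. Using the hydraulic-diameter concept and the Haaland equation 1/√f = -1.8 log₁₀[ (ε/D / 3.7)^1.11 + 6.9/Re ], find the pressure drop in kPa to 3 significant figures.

ΔP ≈ 0.0520 kPa

Hydraulic diameter D_h = 4A/P = 4·(0.344·0.314)/(2·(0.344+0.314)) = 0.4321/1.316 = 0.3283 m.
Re = ρVD_h/μ = 1.25·8.9·0.3283/1.97e-05 = 1.854e+05.
ε/D_h = 0.00019/0.3283 = 0.000579; Haaland gives 1/√f = -1.8 log₁₀[5.97e-05+3.72e-05] = 7.225, so f = 0.01916.
ΔP = f(L/D_h)(ρV²/2) = 0.01916·18/0.3283·49.51 = 52 Pa.
ΔP = 0.0520 kPa.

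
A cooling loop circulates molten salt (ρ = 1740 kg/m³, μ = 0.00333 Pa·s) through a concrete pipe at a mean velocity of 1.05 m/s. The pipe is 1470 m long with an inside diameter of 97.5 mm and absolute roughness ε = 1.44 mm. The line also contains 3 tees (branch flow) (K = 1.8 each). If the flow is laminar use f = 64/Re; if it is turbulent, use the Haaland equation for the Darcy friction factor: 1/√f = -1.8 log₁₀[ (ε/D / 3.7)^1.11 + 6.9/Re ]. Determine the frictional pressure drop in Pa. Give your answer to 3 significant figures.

Reynolds number Re = ρVD/μ = 1740 · 1.05 · 0.0975 / 0.00333 = 5.349e+04.
Re > 4000 → turbulent. Relative roughness ε/D = 0.00144/0.0975 = 0.0148. Haaland: 1/√f = -1.8 log₁₀[(0.0148/3.7)^1.11 + 6.9/5.349e+04] = -1.8 log₁₀[0.00217 + 0.000129] = 4.748, so f = 0.04436.
Total minor-loss coefficient ΣK = 3·1.8 = 5.4.
ΔP = [f·L/D + ΣK]·(ρV²/2) = [0.04436·1470/0.0975 + 5.4]·(1740·1.05²/2) = [668.8 + 5.4]·959.2 = 6.467e+05 Pa.

ΔP ≈ 647000 Pa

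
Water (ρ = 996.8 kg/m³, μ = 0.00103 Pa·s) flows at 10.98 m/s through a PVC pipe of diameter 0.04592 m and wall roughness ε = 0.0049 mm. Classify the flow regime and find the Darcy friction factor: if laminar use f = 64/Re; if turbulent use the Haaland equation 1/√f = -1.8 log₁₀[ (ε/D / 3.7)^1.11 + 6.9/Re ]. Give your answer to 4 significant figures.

Re = ρVD/μ = 996.8·10.98·0.04592/0.00103 = 4.879e+05.
Re > 4000 → turbulent. ε/D = 4.9e-06/0.04592 = 0.000107; Haaland: 1/√f = -1.8 log₁₀[9.13e-06 + 1.41e-05] = 8.34, so f = 0.01438.

f ≈ 0.01438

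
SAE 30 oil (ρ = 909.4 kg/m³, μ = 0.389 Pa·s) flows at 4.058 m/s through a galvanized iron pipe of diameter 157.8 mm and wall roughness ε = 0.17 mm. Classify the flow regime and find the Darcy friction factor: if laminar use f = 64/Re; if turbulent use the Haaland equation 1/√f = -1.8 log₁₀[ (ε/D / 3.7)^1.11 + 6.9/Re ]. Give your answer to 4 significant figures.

Re = ρVD/μ = 909.4·4.058·0.1578/0.389 = 1497.
Re < 2300 → laminar, so f = 64/Re = 0.04275 (roughness is irrelevant in laminar flow).

f ≈ 0.04275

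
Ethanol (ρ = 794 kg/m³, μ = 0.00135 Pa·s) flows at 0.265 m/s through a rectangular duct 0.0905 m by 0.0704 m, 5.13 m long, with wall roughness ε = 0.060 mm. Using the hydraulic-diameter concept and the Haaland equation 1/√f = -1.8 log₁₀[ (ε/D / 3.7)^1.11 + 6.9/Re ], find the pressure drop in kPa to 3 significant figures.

Hydraulic diameter D_h = 4A/P = 4·(0.0905·0.0704)/(2·(0.0905+0.0704)) = 0.02548/0.3218 = 0.07919 m.
Re = ρVD_h/μ = 794·0.265·0.07919/0.00135 = 1.234e+04.
ε/D_h = 6e-05/0.07919 = 0.000758; Haaland gives 1/√f = -1.8 log₁₀[8.04e-05+0.000559] = 5.75, so f = 0.03025.
ΔP = f(L/D_h)(ρV²/2) = 0.03025·5.13/0.07919·27.88 = 54.63 Pa.
ΔP = 0.0546 kPa.

ΔP ≈ 0.0546 kPa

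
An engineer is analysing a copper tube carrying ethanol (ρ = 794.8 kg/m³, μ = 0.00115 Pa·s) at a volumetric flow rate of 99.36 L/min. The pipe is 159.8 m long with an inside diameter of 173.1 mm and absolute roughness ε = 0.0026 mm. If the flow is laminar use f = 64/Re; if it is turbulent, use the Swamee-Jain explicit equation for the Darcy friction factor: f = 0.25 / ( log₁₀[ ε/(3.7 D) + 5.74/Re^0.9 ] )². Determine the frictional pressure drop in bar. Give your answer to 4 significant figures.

Q = 99.36 L/min = 99.36/60000 = 0.001656 m³/s.
Cross-sectional area A = πD²/4 = π(0.1731)²/4 = 0.02353 m²; mean velocity V = Q/A = 0.001656/0.02353 = 0.07037 m/s.
Reynolds number Re = ρVD/μ = 794.8 · 0.07037 · 0.1731 / 0.00115 = 8418.
Re > 4000 → turbulent. Relative roughness ε/D = 2.6e-06/0.1731 = 1.5e-05. Swamee-Jain: f = 0.25/(log₁₀[1.5e-05/3.7 + 5.74/8418^0.9])² = 0.25/(log₁₀[4.06e-06 + 0.00168])² = 0.25/(-2.773)² = 0.03252.
Darcy-Weisbach: ΔP = f(L/D)(ρV²/2) = 0.03252·(159.8/0.1731)·(794.8·0.07037²/2) = 0.03252·923.2·1.968 = 59.07 Pa.
ΔP = 59.07 Pa = 5.907×10^-4 bar.

ΔP ≈ 5.907×10^-4 bar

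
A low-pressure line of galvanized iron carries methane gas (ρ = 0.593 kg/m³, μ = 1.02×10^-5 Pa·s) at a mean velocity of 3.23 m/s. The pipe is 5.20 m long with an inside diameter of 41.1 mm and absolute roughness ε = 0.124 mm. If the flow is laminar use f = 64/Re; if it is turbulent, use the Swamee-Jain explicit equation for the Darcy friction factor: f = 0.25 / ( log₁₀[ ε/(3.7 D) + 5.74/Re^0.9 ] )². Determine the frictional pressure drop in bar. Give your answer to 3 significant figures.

ΔP ≈ 1.47×10^-4 bar

Reynolds number Re = ρVD/μ = 0.593 · 3.23 · 0.0411 / 1.02e-05 = 7718.
Re > 4000 → turbulent. Relative roughness ε/D = 0.000124/0.0411 = 0.00302. Swamee-Jain: f = 0.25/(log₁₀[0.00302/3.7 + 5.74/7718^0.9])² = 0.25/(log₁₀[0.000815 + 0.00182])² = 0.25/(-2.579)² = 0.03758.
Darcy-Weisbach: ΔP = f(L/D)(ρV²/2) = 0.03758·(5.2/0.0411)·(0.593·3.23²/2) = 0.03758·126.5·3.093 = 14.71 Pa.
ΔP = 14.71 Pa = 1.47×10^-4 bar.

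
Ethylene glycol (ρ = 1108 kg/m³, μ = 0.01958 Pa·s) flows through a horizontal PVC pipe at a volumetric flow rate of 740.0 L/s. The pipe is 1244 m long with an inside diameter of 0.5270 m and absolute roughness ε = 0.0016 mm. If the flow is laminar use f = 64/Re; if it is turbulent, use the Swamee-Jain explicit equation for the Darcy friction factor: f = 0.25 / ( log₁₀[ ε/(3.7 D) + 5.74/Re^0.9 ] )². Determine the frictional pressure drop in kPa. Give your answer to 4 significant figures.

ΔP ≈ 268.5 kPa

Q = 740.0 L/s = 740.0/1000 = 0.74 m³/s.
Cross-sectional area A = πD²/4 = π(0.527)²/4 = 0.2181 m²; mean velocity V = Q/A = 0.74/0.2181 = 3.393 m/s.
Reynolds number Re = ρVD/μ = 1108 · 3.393 · 0.527 / 0.0196 = 1.012e+05.
Re > 4000 → turbulent. Relative roughness ε/D = 1.6e-06/0.527 = 3.04e-06. Swamee-Jain: f = 0.25/(log₁₀[3.04e-06/3.7 + 5.74/1.012e+05^0.9])² = 0.25/(log₁₀[8.21e-07 + 0.00018])² = 0.25/(-3.744)² = 0.01784.
Darcy-Weisbach: ΔP = f(L/D)(ρV²/2) = 0.01784·(1244/0.527)·(1108·3.393²/2) = 0.01784·2361·6376 = 2.685e+05 Pa.
ΔP = 2.685e+05 Pa = 268.5 kPa.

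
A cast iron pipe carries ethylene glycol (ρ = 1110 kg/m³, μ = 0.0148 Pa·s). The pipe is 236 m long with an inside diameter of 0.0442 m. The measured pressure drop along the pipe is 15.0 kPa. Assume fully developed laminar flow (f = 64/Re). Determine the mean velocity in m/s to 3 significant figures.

For laminar flow, f = 64/Re with Re = ρVD/μ, so Darcy-Weisbach reduces to ΔP = 32μLV/D². Solving for V: V = ΔP·D²/(32μL) = 1.5e+04·(0.0442)²/(32·0.0148·236) = 0.2622 m/s.
Check: Re = ρVD/μ = 1110·0.2622·0.0442/0.0148 = 869.2 < 2300, so the laminar assumption holds.

V ≈ 0.262 m/s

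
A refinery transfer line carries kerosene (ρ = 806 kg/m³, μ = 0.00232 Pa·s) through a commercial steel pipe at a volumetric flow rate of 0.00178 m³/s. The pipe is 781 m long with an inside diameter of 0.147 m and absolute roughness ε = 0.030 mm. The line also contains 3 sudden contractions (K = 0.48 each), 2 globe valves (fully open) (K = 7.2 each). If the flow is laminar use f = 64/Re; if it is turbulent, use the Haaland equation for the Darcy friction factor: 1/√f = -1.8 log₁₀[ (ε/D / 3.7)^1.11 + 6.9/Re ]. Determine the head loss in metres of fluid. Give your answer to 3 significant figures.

Cross-sectional area A = πD²/4 = π(0.147)²/4 = 0.01697 m²; mean velocity V = Q/A = 0.00178/0.01697 = 0.1049 m/s.
Reynolds number Re = ρVD/μ = 806 · 0.1049 · 0.147 / 0.00232 = 5356.
Re > 4000 → turbulent. Relative roughness ε/D = 3e-05/0.147 = 0.000204. Haaland: 1/√f = -1.8 log₁₀[(0.000204/3.7)^1.11 + 6.9/5356] = -1.8 log₁₀[1.88e-05 + 0.00129] = 5.191, so f = 0.03711.
Total minor-loss coefficient ΣK = 3·0.48 + 2·7.2 = 15.8.
ΔP = [f·L/D + ΣK]·(ρV²/2) = [0.03711·781/0.147 + 15.8]·(806·0.1049²/2) = [197.2 + 15.8]·4.433 = 944.3 Pa.
Head loss h_f = ΔP/(ρg) = 944.3/(806·9.81) = 0.119 m.

h_f ≈ 0.119 m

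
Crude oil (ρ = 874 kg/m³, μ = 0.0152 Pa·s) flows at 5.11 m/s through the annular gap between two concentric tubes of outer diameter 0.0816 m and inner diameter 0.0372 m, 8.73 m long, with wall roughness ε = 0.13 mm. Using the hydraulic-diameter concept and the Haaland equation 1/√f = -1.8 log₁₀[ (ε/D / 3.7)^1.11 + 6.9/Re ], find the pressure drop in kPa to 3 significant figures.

Hydraulic diameter D_h = 4A/P = D_o - D_i = 0.0816 - 0.0372 = 0.0444 m.
Re = ρVD_h/μ = 874·5.11·0.0444/0.0152 = 1.305e+04.
ε/D_h = 0.00013/0.0444 = 0.00293; Haaland gives 1/√f = -1.8 log₁₀[0.000361+0.000529] = 5.491, so f = 0.03316.
ΔP = f(L/D_h)(ρV²/2) = 0.03316·8.73/0.0444·1.141e+04 = 7.44e+04 Pa.
ΔP = 74.4 kPa.

ΔP ≈ 74.4 kPa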